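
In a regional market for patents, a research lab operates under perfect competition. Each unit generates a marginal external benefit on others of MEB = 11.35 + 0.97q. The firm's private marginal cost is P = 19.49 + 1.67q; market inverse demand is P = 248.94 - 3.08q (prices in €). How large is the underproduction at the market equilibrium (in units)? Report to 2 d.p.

Market equilibrium (private): 19.49 + 1.67q = 248.94 - 3.08q → q_m = 48.3053.
Social marginal cost = private MC − MEB = 8.14 + 0.70q.
Set SMC = demand: 8.14 + 0.70q = 248.94 - 3.08q → q* = 63.7037.
Gap = |48.3053 − 63.7037| = 15.3984.

15.40 units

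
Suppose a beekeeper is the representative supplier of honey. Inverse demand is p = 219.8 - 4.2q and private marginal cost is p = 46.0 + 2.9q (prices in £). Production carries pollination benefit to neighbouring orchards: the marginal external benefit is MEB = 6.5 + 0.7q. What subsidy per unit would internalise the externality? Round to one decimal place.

subsidy = £26.2 per unit

Social marginal cost = private MC − MEB = 39.5 + 2.2q.
Set SMC = demand: 39.5 + 2.2q = 219.8 - 4.2q → q* = 28.1719.
The Pigouvian subsidy equals MEB at q*: 6.5 + 0.7×28.1719 = 26.2203.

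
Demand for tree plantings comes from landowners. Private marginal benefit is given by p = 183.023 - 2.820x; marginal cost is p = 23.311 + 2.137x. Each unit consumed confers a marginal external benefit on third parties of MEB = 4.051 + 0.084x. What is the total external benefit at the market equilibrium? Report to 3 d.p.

174.121

Market equilibrium (private): 23.311 + 2.137x = 183.023 - 2.820x → x_m = 32.2195.
Total external benefit = ∫₀^{x_m} (4.051 + 0.084x) dx = 4.051×32.2195 + ½×0.084×32.2195² = 174.1212.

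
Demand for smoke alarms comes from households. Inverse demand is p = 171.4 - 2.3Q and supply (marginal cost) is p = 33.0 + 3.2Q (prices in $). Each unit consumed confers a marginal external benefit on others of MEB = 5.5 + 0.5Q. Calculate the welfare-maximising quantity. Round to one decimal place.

Q* = 28.8

Social marginal benefit = demand + MEB = 176.9 - 1.8Q.
Set SMB = MC: 176.9 - 1.8Q = 33.0 + 3.2Q → Q* = 28.7800.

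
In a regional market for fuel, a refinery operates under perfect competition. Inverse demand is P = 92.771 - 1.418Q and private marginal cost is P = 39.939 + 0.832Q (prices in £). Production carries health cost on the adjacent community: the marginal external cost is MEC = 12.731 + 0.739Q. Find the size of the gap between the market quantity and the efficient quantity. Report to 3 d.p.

Market equilibrium (private): 39.939 + 0.832Q = 92.771 - 1.418Q → Q_m = 23.4809.
Social marginal cost = private MC + MEC = 52.670 + 1.571Q.
Set SMC = demand: 52.670 + 1.571Q = 92.771 - 1.418Q → Q* = 13.4162.
Gap = |23.4809 − 13.4162| = 10.0647.

10.065 units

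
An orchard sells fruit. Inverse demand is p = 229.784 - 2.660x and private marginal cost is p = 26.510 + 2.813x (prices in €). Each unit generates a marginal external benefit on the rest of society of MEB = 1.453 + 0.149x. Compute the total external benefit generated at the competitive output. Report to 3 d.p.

€156.737

Market equilibrium (private): 26.510 + 2.813x = 229.784 - 2.660x → x_m = 37.1412.
Total external benefit = ∫₀^{x_m} (1.453 + 0.149x) dx = 1.453×37.1412 + ½×0.149×37.1412² = 156.7366.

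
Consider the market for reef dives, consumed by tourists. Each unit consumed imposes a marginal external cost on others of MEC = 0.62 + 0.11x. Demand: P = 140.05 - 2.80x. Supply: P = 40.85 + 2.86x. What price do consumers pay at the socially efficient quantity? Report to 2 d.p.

Social marginal benefit = demand − MEC = 139.43 - 2.91x.
Set SMB = MC: 139.43 - 2.91x = 40.85 + 2.86x → x* = 17.0849.
Consumer price on the demand curve at x*: 140.05 − 2.80×17.0849 = 92.2123.

P = 92.21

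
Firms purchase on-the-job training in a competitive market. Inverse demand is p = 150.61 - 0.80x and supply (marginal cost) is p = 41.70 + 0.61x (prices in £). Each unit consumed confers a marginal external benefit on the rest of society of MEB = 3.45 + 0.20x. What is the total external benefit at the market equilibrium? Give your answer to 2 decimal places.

Market equilibrium (private): 41.70 + 0.61x = 150.61 - 0.80x → x_m = 77.2411.
Total external benefit = ∫₀^{x_m} (3.45 + 0.20x) dx = 3.45×77.2411 + ½×0.20×77.2411² = 863.1005.

£863.10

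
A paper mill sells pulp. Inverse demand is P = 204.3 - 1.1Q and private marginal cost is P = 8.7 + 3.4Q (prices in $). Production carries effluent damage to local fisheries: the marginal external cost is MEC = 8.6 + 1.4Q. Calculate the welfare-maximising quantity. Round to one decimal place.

Q* = 31.7

Social marginal cost = private MC + MEC = 17.3 + 4.8Q.
Set SMC = demand: 17.3 + 4.8Q = 204.3 - 1.1Q → Q* = 31.6949.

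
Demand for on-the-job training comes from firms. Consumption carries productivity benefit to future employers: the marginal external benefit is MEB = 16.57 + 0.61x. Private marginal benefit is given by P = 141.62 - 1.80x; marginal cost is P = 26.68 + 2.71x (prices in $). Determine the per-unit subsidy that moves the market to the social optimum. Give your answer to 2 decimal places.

Social marginal benefit = demand + MEB = 158.19 - 1.19x.
Set SMB = MC: 158.19 - 1.19x = 26.68 + 2.71x → x* = 33.7205.
The Pigouvian subsidy equals MEB at x*: 16.57 + 0.61×33.7205 = 37.1395.

subsidy = $37.14 per unit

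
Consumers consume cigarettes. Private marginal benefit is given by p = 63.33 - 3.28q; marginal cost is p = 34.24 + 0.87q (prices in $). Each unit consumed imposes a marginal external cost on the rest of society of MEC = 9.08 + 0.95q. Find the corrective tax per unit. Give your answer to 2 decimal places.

Social marginal benefit = demand − MEC = 54.25 - 4.23q.
Set SMB = MC: 54.25 - 4.23q = 34.24 + 0.87q → q* = 3.9235.
The Pigouvian tax equals MEC at q*: 9.08 + 0.95×3.9235 = 12.8073.

tax = $12.81 per unit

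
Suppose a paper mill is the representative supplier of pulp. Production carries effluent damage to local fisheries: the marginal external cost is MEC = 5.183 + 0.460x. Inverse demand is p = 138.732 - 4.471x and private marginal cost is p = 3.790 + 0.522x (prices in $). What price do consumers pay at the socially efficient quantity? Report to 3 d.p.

P = $32.341

Social marginal cost = private MC + MEC = 8.973 + 0.982x.
Set SMC = demand: 8.973 + 0.982x = 138.732 - 4.471x → x* = 23.7959.
Consumer price on the demand curve at x*: 138.732 − 4.471×23.7959 = 32.3405.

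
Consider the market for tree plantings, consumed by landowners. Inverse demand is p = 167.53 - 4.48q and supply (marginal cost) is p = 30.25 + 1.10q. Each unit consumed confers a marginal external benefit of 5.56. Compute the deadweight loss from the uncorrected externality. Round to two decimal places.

DWL = 2.77

Market equilibrium (private): 30.25 + 1.10q = 167.53 - 4.48q → q_m = 24.6022.
Social marginal benefit = demand + MEB = 173.09 - 4.48q.
Set SMB = MC: 173.09 - 4.48q = 30.25 + 1.10q → q* = 25.5986.
The loss is the area between SMB and MC from q* to q_m; with linear curves that's a triangle of height MEB(q_m).
DWL = ½ × 0.9964 × 5.5600 = 2.7700.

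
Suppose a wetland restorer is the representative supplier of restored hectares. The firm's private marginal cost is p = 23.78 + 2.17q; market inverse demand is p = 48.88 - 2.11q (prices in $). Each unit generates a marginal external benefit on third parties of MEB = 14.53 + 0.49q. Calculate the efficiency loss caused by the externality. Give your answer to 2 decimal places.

DWL = $39.96

Market equilibrium (private): 23.78 + 2.17q = 48.88 - 2.11q → q_m = 5.8645.
Social marginal cost = private MC − MEB = 9.25 + 1.68q.
Set SMC = demand: 9.25 + 1.68q = 48.88 - 2.11q → q* = 10.4565.
Between q* and q_m the wedge demand − SMC runs linearly from 0 to MEB(q_m), so the loss is a triangle.
DWL = ½ × 4.5920 × 17.4036 = 39.9587.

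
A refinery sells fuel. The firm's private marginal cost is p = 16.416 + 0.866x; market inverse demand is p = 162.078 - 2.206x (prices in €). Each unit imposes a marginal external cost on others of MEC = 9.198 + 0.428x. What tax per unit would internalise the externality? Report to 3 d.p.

tax = €25.886 per unit

Social marginal cost = private MC + MEC = 25.614 + 1.294x.
Set SMC = demand: 25.614 + 1.294x = 162.078 - 2.206x → x* = 38.9897.
The Pigouvian tax equals MEC at x*: 9.198 + 0.428×38.9897 = 25.8856.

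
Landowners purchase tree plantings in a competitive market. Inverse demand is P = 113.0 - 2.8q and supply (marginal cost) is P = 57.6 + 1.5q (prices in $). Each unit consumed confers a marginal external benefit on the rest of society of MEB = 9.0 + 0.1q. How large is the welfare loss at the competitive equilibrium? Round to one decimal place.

DWL = $12.6

Market equilibrium (private): 57.6 + 1.5q = 113.0 - 2.8q → q_m = 12.8837.
Social marginal benefit = demand + MEB = 122.0 - 2.7q.
Set SMB = MC: 122.0 - 2.7q = 57.6 + 1.5q → q* = 15.3333.
Between q* and q_m the wedge SMB − MC runs linearly from 0 to MEB(q_m), so the loss is a triangle.
DWL = ½ × 2.4496 × 10.2884 = 12.6012.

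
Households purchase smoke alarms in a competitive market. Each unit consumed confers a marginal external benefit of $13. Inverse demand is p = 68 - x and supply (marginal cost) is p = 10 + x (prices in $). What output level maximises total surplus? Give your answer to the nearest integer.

Social marginal benefit = demand + MEB = 81 - x.
Set SMB = MC: 81 - x = 10 + x → x* = 35.5000.

x* = 36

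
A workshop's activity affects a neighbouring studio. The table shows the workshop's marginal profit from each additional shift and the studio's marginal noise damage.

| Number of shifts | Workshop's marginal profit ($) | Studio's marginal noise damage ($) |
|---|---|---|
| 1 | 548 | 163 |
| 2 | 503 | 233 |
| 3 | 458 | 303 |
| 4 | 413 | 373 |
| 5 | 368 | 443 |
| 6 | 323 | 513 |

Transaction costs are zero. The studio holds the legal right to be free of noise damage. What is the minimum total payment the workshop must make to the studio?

$1072

Efficient level: marginal profit ≥ marginal noise damage through level 4, so k* = 4.
With the studio holding the right, the workshop must at least compensate total damage at k*: 163 + 233 + 303 + 373 = 1072.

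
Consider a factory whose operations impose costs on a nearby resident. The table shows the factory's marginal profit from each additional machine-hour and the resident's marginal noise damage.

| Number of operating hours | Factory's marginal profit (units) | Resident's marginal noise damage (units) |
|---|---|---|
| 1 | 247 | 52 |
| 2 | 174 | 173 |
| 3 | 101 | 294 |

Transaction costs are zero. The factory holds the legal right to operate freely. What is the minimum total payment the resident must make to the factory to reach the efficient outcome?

Left alone the factory would choose level 3 (marginal profit stays positive).
Efficient level: k* = 2 (marginal profit ≥ marginal noise damage through 2).
The resident must at least cover the factory's forgone profit from cutting 3→2: 101 = 101.

101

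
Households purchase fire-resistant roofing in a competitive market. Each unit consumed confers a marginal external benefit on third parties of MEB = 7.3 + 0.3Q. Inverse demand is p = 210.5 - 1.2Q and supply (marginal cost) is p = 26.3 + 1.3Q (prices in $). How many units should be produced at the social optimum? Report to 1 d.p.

Q* = 87.0

Social marginal benefit = demand + MEB = 217.8 - 0.9Q.
Set SMB = MC: 217.8 - 0.9Q = 26.3 + 1.3Q → Q* = 87.0455.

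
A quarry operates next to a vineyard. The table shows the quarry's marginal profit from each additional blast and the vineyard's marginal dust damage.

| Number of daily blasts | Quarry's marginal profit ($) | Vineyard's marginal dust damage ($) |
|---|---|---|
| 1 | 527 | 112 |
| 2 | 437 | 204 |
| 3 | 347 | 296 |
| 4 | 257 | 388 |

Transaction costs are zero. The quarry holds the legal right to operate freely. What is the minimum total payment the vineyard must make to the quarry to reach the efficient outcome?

$257

Left alone the quarry would choose level 4 (marginal profit stays positive).
Efficient level: k* = 3 (marginal profit ≥ marginal dust damage through 3).
The vineyard must at least cover the quarry's forgone profit from cutting 4→3: 257 = 257.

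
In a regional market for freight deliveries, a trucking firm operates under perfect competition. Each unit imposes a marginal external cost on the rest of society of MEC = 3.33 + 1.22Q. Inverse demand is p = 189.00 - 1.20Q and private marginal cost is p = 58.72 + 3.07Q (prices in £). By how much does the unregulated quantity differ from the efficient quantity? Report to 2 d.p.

Market equilibrium (private): 58.72 + 3.07Q = 189.00 - 1.20Q → Q_m = 30.5105.
Social marginal cost = private MC + MEC = 62.05 + 4.29Q.
Set SMC = demand: 62.05 + 4.29Q = 189.00 - 1.20Q → Q* = 23.1239.
Gap = |30.5105 − 23.1239| = 7.3866.

7.39 units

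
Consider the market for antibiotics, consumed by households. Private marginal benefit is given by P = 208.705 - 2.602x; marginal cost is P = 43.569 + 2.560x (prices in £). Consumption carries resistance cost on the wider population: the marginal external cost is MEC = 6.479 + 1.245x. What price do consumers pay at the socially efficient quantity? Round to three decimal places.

Social marginal benefit = demand − MEC = 202.226 - 3.847x.
Set SMB = MC: 202.226 - 3.847x = 43.569 + 2.560x → x* = 24.7631.
Consumer price on the demand curve at x*: 208.705 − 2.602×24.7631 = 144.2714.

P = £144.271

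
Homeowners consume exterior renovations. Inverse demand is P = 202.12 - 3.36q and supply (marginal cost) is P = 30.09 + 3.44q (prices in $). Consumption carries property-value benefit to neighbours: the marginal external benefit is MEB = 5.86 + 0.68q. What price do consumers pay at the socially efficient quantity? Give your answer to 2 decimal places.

Social marginal benefit = demand + MEB = 207.98 - 2.68q.
Set SMB = MC: 207.98 - 2.68q = 30.09 + 3.44q → q* = 29.0670.
Consumer price on the demand curve at q*: 202.12 − 3.36×29.0670 = 104.4549.

P = $104.45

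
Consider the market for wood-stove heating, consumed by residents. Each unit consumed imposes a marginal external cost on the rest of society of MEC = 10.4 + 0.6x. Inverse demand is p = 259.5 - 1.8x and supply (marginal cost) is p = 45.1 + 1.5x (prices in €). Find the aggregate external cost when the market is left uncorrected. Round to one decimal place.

Market equilibrium (private): 45.1 + 1.5x = 259.5 - 1.8x → x_m = 64.9697.
Total external cost = ∫₀^{x_m} (10.4 + 0.6x) dx = 10.4×64.9697 + ½×0.6×64.9697² = 1942.0035.

€1942.0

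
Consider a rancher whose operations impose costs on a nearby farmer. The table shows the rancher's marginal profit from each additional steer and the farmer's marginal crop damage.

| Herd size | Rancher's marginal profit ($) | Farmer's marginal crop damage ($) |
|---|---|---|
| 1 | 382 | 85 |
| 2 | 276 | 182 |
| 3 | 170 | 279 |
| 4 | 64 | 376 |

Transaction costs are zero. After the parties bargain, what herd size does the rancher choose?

2

Bargaining reaches the level where marginal profit last exceeds marginal crop damage.
That holds through level 2 (276 ≥ 182) but not at 3 (170 < 279).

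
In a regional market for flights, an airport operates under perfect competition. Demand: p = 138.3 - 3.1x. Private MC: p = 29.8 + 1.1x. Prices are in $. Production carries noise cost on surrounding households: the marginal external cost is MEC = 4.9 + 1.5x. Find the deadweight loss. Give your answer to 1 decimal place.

DWL = $167.1

Market equilibrium (private): 29.8 + 1.1x = 138.3 - 3.1x → x_m = 25.8333.
Social marginal cost = private MC + MEC = 34.7 + 2.6x.
Set SMC = demand: 34.7 + 2.6x = 138.3 - 3.1x → x* = 18.1754.
The loss is the area between SMC and demand from x* to x_m; with linear curves that's a triangle of height MEC(x_m).
DWL = ½ × 7.6579 × 43.6500 = 167.1337.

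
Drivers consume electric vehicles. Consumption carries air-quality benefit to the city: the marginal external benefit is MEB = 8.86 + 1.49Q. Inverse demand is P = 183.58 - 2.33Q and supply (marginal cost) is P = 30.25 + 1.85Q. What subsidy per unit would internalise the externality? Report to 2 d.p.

Social marginal benefit = demand + MEB = 192.44 - 0.84Q.
Set SMB = MC: 192.44 - 0.84Q = 30.25 + 1.85Q → Q* = 60.2937.
The Pigouvian subsidy equals MEB at Q*: 8.86 + 1.49×60.2937 = 98.6976.

subsidy = 98.70 per unit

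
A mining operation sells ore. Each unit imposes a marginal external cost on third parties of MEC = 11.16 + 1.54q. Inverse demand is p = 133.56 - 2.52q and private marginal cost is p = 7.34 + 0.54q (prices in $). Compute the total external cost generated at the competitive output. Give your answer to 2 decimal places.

$1770.43

Market equilibrium (private): 7.34 + 0.54q = 133.56 - 2.52q → q_m = 41.2484.
Total external cost = ∫₀^{q_m} (11.16 + 1.54q) dq = 11.16×41.2484 + ½×1.54×41.2484² = 1770.4336.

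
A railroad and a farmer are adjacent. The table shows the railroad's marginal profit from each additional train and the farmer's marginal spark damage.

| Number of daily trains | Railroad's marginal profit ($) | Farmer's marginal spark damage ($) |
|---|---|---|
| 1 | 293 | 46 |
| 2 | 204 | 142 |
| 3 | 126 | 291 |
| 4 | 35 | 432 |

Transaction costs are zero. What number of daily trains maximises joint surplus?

Bargaining reaches the level where marginal profit last exceeds marginal spark damage.
That holds through level 2 (204 ≥ 142) but not at 3 (126 < 291).

2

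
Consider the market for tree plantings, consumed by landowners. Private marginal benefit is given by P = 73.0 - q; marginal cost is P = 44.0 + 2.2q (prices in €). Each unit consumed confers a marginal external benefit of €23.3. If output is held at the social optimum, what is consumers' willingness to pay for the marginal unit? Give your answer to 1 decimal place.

P = €56.7

Social marginal benefit = demand + MEB = 96.3 - q.
Set SMB = MC: 96.3 - q = 44.0 + 2.2q → q* = 16.3438.
Consumer price on the demand curve at q*: 73.0 − 1.0×16.3438 = 56.6562.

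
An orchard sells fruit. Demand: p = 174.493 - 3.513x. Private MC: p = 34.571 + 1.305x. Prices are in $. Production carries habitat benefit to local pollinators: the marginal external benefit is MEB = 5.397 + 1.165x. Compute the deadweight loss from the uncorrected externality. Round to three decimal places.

Market equilibrium (private): 34.571 + 1.305x = 174.493 - 3.513x → x_m = 29.0415.
Social marginal cost = private MC − MEB = 29.174 + 0.140x.
Set SMC = demand: 29.174 + 0.140x = 174.493 - 3.513x → x* = 39.7807.
Height of the DWL triangle at x_m is demand(x_m) − SMC(x_m) = MEB(x_m) = 39.2304.
DWL = ½ × 10.7392 × 39.2304 = 210.6516.

DWL = $210.652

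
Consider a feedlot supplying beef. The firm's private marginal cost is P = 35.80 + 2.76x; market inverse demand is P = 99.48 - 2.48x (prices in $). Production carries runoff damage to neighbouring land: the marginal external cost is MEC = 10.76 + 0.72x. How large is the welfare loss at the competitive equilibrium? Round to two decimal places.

Market equilibrium (private): 35.80 + 2.76x = 99.48 - 2.48x → x_m = 12.1527.
Social marginal cost = private MC + MEC = 46.56 + 3.48x.
Set SMC = demand: 46.56 + 3.48x = 99.48 - 2.48x → x* = 8.8792.
Height of the DWL triangle at x_m is SMC(x_m) − demand(x_m) = MEC(x_m) = 19.5099.
DWL = ½ × 3.2735 × 19.5099 = 31.9328.

DWL = $31.93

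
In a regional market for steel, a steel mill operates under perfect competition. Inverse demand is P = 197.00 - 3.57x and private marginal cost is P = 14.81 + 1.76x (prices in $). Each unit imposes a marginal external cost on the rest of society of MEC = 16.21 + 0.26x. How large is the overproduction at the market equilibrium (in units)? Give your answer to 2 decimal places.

Market equilibrium (private): 14.81 + 1.76x = 197.00 - 3.57x → x_m = 34.1820.
Social marginal cost = private MC + MEC = 31.02 + 2.02x.
Set SMC = demand: 31.02 + 2.02x = 197.00 - 3.57x → x* = 29.6923.
Gap = |34.1820 − 29.6923| = 4.4897.

4.49 units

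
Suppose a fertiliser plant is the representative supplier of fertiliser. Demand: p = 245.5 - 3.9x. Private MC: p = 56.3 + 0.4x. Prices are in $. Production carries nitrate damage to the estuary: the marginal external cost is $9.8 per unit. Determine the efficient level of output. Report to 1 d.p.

x* = 41.7

Social marginal cost = private MC + MEC = 66.1 + 0.4x.
Set SMC = demand: 66.1 + 0.4x = 245.5 - 3.9x → x* = 41.7209.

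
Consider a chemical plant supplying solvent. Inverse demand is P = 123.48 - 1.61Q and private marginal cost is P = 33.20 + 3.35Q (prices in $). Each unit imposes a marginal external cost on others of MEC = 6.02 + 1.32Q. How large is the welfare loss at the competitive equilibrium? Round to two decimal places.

DWL = $71.88

Market equilibrium (private): 33.20 + 3.35Q = 123.48 - 1.61Q → Q_m = 18.2016.
Social marginal cost = private MC + MEC = 39.22 + 4.67Q.
Set SMC = demand: 39.22 + 4.67Q = 123.48 - 1.61Q → Q* = 13.4172.
The loss is the area between SMC and demand from Q* to Q_m; with linear curves that's a triangle of height MEC(Q_m).
DWL = ½ × 4.7844 × 30.0461 = 71.8763.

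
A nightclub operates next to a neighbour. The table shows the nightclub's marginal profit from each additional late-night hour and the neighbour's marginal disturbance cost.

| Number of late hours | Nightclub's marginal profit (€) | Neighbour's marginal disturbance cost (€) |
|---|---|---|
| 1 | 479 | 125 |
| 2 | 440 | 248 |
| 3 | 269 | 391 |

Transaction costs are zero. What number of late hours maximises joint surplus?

Bargaining reaches the level where marginal profit last exceeds marginal disturbance cost.
That holds through level 2 (440 ≥ 248) but not at 3 (269 < 391).

2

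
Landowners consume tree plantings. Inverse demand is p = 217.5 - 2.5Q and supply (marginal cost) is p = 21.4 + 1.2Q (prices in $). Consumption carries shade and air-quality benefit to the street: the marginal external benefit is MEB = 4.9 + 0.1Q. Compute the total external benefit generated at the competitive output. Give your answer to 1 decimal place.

Market equilibrium (private): 21.4 + 1.2Q = 217.5 - 2.5Q → Q_m = 53.0000.
Total external benefit = ∫₀^{Q_m} (4.9 + 0.1Q) dQ = 4.9×53.0000 + ½×0.1×53.0000² = 400.1500.

$400.2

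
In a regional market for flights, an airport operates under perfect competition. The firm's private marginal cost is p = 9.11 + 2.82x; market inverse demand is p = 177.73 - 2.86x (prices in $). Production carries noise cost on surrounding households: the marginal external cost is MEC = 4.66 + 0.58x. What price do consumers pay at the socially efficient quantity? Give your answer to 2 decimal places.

P = $102.82

Social marginal cost = private MC + MEC = 13.77 + 3.40x.
Set SMC = demand: 13.77 + 3.40x = 177.73 - 2.86x → x* = 26.1917.
Consumer price on the demand curve at x*: 177.73 − 2.86×26.1917 = 102.8217.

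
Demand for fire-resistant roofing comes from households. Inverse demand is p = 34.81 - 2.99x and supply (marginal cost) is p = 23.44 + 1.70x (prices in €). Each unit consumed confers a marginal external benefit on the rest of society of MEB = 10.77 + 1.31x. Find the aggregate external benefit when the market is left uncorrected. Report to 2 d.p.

Market equilibrium (private): 23.44 + 1.70x = 34.81 - 2.99x → x_m = 2.4243.
Total external benefit = ∫₀^{x_m} (10.77 + 1.31x) dx = 10.77×2.4243 + ½×1.31×2.4243² = 29.9593.

€29.96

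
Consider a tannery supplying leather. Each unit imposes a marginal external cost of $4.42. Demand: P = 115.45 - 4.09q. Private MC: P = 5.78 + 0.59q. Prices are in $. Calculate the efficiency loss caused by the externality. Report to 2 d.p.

Market equilibrium (private): 5.78 + 0.59q = 115.45 - 4.09q → q_m = 23.4338.
Social marginal cost = private MC + MEC = 10.20 + 0.59q.
Set SMC = demand: 10.20 + 0.59q = 115.45 - 4.09q → q* = 22.4893.
The loss is the area between SMC and demand from q* to q_m; with linear curves that's a triangle of height MEC(q_m).
DWL = ½ × 0.9445 × 4.4200 = 2.0873.

DWL = $2.09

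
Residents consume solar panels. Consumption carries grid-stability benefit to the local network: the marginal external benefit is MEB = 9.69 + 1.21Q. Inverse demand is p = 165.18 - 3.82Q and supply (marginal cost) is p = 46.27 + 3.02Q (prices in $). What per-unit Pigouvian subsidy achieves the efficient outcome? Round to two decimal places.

Social marginal benefit = demand + MEB = 174.87 - 2.61Q.
Set SMB = MC: 174.87 - 2.61Q = 46.27 + 3.02Q → Q* = 22.8419.
The Pigouvian subsidy equals MEB at Q*: 9.69 + 1.21×22.8419 = 37.3287.

subsidy = $37.33 per unit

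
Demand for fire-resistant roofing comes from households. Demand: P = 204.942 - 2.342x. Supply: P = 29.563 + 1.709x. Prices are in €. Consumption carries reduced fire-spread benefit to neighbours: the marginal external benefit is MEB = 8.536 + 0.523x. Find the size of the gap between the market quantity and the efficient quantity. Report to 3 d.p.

8.837 units

Market equilibrium (private): 29.563 + 1.709x = 204.942 - 2.342x → x_m = 43.2928.
Social marginal benefit = demand + MEB = 213.478 - 1.819x.
Set SMB = MC: 213.478 - 1.819x = 29.563 + 1.709x → x* = 52.1301.
Gap = |43.2928 − 52.1301| = 8.8373.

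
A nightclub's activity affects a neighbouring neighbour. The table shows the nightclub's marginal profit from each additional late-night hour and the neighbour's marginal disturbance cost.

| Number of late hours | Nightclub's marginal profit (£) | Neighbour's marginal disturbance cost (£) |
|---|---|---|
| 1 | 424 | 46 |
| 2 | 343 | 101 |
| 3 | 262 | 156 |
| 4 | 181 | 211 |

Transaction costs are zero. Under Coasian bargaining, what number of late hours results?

Bargaining reaches the level where marginal profit last exceeds marginal disturbance cost.
That holds through level 3 (262 ≥ 156) but not at 4 (181 < 211).

3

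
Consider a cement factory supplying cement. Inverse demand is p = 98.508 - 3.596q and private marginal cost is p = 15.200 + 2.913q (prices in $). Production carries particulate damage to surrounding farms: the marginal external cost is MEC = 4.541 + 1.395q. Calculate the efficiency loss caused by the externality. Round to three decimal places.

DWL = $31.728

Market equilibrium (private): 15.200 + 2.913q = 98.508 - 3.596q → q_m = 12.7989.
Social marginal cost = private MC + MEC = 19.741 + 4.308q.
Set SMC = demand: 19.741 + 4.308q = 98.508 - 3.596q → q* = 9.9655.
Between q* and q_m the wedge SMC − demand runs linearly from 0 to MEC(q_m), so the loss is a triangle.
DWL = ½ × 2.8334 × 22.3955 = 31.7277.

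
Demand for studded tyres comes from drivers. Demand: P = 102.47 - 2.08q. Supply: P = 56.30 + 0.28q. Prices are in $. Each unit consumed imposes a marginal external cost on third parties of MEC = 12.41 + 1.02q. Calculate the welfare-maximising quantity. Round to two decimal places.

q* = 9.99

Social marginal benefit = demand − MEC = 90.06 - 3.10q.
Set SMB = MC: 90.06 - 3.10q = 56.30 + 0.28q → q* = 9.9882.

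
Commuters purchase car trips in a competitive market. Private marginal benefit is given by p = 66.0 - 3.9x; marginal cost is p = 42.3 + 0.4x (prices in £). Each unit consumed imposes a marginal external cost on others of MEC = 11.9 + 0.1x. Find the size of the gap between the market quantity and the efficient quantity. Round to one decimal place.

2.8 units

Market equilibrium (private): 42.3 + 0.4x = 66.0 - 3.9x → x_m = 5.5116.
Social marginal benefit = demand − MEC = 54.1 - 4.0x.
Set SMB = MC: 54.1 - 4.0x = 42.3 + 0.4x → x* = 2.6818.
Gap = |5.5116 − 2.6818| = 2.8298.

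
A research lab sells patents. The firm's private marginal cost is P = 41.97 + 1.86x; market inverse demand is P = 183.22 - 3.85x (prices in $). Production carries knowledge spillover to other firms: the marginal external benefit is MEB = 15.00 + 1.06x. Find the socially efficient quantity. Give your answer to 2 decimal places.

x* = 33.60

Social marginal cost = private MC − MEB = 26.97 + 0.80x.
Set SMC = demand: 26.97 + 0.80x = 183.22 - 3.85x → x* = 33.6022.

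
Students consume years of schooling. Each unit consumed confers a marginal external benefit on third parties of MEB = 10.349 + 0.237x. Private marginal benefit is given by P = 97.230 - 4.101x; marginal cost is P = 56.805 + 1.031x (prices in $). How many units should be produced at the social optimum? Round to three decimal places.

Social marginal benefit = demand + MEB = 107.579 - 3.864x.
Set SMB = MC: 107.579 - 3.864x = 56.805 + 1.031x → x* = 10.3726.

x* = 10.373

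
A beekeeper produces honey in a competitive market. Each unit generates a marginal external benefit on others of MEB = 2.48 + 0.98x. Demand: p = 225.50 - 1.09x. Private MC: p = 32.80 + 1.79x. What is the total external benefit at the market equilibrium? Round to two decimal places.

Market equilibrium (private): 32.80 + 1.79x = 225.50 - 1.09x → x_m = 66.9097.
Total external benefit = ∫₀^{x_m} (2.48 + 0.98x) dx = 2.48×66.9097 + ½×0.98×66.9097² = 2359.6210.

2359.62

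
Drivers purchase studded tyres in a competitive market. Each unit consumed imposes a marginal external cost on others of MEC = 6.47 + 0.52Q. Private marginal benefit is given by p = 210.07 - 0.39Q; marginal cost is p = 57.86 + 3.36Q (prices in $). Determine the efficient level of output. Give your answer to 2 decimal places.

Social marginal benefit = demand − MEC = 203.60 - 0.91Q.
Set SMB = MC: 203.60 - 0.91Q = 57.86 + 3.36Q → Q* = 34.1311.

Q* = 34.13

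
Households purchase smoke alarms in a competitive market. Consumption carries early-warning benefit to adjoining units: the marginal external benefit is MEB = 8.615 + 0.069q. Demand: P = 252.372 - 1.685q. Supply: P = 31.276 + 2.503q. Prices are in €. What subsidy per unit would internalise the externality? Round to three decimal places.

subsidy = €12.463 per unit

Social marginal benefit = demand + MEB = 260.987 - 1.616q.
Set SMB = MC: 260.987 - 1.616q = 31.276 + 2.503q → q* = 55.7686.
The Pigouvian subsidy equals MEB at q*: 8.615 + 0.069×55.7686 = 12.4630.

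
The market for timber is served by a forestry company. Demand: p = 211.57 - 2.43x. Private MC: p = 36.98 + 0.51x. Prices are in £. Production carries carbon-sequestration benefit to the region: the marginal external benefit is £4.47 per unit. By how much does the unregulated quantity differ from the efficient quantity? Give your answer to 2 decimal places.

1.52 units

Market equilibrium (private): 36.98 + 0.51x = 211.57 - 2.43x → x_m = 59.3844.
Social marginal cost = private MC − MEB = 32.51 + 0.51x.
Set SMC = demand: 32.51 + 0.51x = 211.57 - 2.43x → x* = 60.9048.
Gap = |59.3844 − 60.9048| = 1.5204.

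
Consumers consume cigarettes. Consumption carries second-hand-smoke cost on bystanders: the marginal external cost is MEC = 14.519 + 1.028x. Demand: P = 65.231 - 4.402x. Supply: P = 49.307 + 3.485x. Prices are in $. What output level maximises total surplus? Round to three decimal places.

x* = 0.158

Social marginal benefit = demand − MEC = 50.712 - 5.430x.
Set SMB = MC: 50.712 - 5.430x = 49.307 + 3.485x → x* = 0.1576.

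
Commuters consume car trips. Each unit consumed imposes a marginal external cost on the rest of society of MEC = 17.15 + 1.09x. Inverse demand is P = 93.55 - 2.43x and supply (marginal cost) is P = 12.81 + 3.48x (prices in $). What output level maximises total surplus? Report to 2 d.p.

x* = 9.08

Social marginal benefit = demand − MEC = 76.40 - 3.52x.
Set SMB = MC: 76.40 - 3.52x = 12.81 + 3.48x → x* = 9.0843.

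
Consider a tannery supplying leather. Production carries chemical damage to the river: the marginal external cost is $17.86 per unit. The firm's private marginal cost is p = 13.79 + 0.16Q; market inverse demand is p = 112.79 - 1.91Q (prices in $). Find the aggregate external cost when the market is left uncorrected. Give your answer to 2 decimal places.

$854.17

Market equilibrium (private): 13.79 + 0.16Q = 112.79 - 1.91Q → Q_m = 47.8261.
Total external cost = MEC × Q_m = 17.86 × 47.8261 = 854.1741.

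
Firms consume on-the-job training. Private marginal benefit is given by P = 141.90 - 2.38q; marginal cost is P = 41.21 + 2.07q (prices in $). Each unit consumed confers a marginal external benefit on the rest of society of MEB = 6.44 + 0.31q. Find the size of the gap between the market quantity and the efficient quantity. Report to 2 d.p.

3.25 units

Market equilibrium (private): 41.21 + 2.07q = 141.90 - 2.38q → q_m = 22.6270.
Social marginal benefit = demand + MEB = 148.34 - 2.07q.
Set SMB = MC: 148.34 - 2.07q = 41.21 + 2.07q → q* = 25.8768.
Gap = |22.6270 − 25.8768| = 3.2498.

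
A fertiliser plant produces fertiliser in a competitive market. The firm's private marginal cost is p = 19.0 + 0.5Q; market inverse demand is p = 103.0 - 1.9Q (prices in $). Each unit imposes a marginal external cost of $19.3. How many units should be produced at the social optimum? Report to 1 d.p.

Q* = 27.0

Social marginal cost = private MC + MEC = 38.3 + 0.5Q.
Set SMC = demand: 38.3 + 0.5Q = 103.0 - 1.9Q → Q* = 26.9583.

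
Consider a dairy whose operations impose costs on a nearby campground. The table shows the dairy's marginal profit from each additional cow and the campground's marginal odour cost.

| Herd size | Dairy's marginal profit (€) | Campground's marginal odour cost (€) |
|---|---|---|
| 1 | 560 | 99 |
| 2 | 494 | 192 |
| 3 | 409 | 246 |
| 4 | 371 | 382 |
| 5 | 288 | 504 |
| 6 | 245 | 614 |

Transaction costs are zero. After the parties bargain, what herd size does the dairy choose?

Bargaining reaches the level where marginal profit last exceeds marginal odour cost.
That holds through level 3 (409 ≥ 246) but not at 4 (371 < 382).

3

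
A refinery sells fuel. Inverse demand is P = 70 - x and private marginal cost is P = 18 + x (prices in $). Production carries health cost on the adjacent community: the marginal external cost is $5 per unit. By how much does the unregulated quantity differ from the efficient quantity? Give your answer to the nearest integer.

3 units

Market equilibrium (private): 18 + x = 70 - x → x_m = 26.0000.
Social marginal cost = private MC + MEC = 23 + x.
Set SMC = demand: 23 + x = 70 - x → x* = 23.5000.
Gap = |26.0000 − 23.5000| = 2.5000.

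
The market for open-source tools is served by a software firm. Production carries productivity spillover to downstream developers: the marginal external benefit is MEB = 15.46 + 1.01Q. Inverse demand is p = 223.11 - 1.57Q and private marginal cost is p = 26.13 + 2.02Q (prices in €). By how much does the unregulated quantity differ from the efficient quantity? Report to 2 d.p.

27.47 units

Market equilibrium (private): 26.13 + 2.02Q = 223.11 - 1.57Q → Q_m = 54.8691.
Social marginal cost = private MC − MEB = 10.67 + 1.01Q.
Set SMC = demand: 10.67 + 1.01Q = 223.11 - 1.57Q → Q* = 82.3411.
Gap = |54.8691 − 82.3411| = 27.4720.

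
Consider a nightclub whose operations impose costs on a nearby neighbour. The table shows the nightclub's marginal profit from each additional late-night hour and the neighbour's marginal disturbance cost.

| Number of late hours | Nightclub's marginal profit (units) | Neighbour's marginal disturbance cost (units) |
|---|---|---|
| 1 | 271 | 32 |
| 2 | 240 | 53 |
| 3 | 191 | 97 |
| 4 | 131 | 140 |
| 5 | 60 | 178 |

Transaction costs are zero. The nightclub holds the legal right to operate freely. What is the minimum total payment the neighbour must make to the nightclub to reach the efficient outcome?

191

Left alone the nightclub would choose level 5 (marginal profit stays positive).
Efficient level: k* = 3 (marginal profit ≥ marginal disturbance cost through 3).
The neighbour must at least cover the nightclub's forgone profit from cutting 5→3: 131 + 60 = 191.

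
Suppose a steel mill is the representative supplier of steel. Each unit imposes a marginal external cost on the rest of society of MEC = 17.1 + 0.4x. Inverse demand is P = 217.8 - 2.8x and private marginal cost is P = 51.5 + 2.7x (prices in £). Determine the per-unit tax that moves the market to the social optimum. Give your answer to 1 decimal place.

tax = £27.2 per unit

Social marginal cost = private MC + MEC = 68.6 + 3.1x.
Set SMC = demand: 68.6 + 3.1x = 217.8 - 2.8x → x* = 25.2881.
The Pigouvian tax equals MEC at x*: 17.1 + 0.4×25.2881 = 27.2152.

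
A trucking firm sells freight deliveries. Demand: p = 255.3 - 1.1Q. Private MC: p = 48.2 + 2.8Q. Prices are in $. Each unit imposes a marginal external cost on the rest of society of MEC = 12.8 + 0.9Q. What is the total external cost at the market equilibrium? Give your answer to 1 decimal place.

Market equilibrium (private): 48.2 + 2.8Q = 255.3 - 1.1Q → Q_m = 53.1026.
Total external cost = ∫₀^{Q_m} (12.8 + 0.9Q) dQ = 12.8×53.1026 + ½×0.9×53.1026² = 1948.6620.

$1948.7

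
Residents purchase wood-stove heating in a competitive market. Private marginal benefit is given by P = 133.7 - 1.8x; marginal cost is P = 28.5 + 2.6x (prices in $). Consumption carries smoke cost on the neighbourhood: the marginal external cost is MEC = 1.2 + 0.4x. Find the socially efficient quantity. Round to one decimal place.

Social marginal benefit = demand − MEC = 132.5 - 2.2x.
Set SMB = MC: 132.5 - 2.2x = 28.5 + 2.6x → x* = 21.6667.

x* = 21.7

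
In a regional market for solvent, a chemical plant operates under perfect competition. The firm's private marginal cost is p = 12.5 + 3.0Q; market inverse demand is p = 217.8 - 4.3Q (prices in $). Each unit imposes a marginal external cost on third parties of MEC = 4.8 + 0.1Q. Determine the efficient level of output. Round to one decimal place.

Q* = 27.1

Social marginal cost = private MC + MEC = 17.3 + 3.1Q.
Set SMC = demand: 17.3 + 3.1Q = 217.8 - 4.3Q → Q* = 27.0946.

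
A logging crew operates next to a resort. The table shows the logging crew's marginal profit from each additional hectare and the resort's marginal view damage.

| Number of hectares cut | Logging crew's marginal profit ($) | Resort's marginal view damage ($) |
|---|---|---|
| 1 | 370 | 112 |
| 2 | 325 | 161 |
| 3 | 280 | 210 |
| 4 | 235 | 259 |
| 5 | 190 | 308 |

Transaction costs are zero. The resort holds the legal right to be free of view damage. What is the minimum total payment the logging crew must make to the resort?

$483

Efficient level: marginal profit ≥ marginal view damage through level 3, so k* = 3.
With the resort holding the right, the logging crew must at least compensate total damage at k*: 112 + 161 + 210 = 483.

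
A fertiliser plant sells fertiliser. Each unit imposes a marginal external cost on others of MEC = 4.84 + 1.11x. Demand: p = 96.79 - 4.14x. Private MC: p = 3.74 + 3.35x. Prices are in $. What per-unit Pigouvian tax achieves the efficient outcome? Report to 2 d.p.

Social marginal cost = private MC + MEC = 8.58 + 4.46x.
Set SMC = demand: 8.58 + 4.46x = 96.79 - 4.14x → x* = 10.2570.
The Pigouvian tax equals MEC at x*: 4.84 + 1.11×10.2570 = 16.2253.

tax = $16.23 per unit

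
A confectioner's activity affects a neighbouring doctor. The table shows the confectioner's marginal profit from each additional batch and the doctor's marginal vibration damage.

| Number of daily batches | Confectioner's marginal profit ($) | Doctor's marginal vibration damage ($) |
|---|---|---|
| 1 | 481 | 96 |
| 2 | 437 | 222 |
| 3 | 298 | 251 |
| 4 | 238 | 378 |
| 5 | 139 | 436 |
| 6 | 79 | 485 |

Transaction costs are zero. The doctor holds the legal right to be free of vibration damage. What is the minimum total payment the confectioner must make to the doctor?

Efficient level: marginal profit ≥ marginal vibration damage through level 3, so k* = 3.
With the doctor holding the right, the confectioner must at least compensate total damage at k*: 96 + 222 + 251 = 569.

$569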